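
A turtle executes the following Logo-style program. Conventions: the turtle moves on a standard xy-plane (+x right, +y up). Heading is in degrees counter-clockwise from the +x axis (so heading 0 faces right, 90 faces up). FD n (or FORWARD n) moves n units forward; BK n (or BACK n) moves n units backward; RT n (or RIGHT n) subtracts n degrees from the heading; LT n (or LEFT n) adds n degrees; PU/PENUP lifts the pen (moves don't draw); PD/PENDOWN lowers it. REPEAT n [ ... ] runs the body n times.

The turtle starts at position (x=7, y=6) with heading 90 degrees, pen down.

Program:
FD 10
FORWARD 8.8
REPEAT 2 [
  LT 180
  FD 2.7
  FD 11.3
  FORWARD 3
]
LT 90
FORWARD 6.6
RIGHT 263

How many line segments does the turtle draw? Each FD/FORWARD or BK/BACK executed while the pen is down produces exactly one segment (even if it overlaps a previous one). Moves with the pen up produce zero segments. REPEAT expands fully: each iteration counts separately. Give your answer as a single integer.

Answer: 9

Derivation:
Executing turtle program step by step:
Start: pos=(7,6), heading=90, pen down
FD 10: (7,6) -> (7,16) [heading=90, draw]
FD 8.8: (7,16) -> (7,24.8) [heading=90, draw]
REPEAT 2 [
  -- iteration 1/2 --
  LT 180: heading 90 -> 270
  FD 2.7: (7,24.8) -> (7,22.1) [heading=270, draw]
  FD 11.3: (7,22.1) -> (7,10.8) [heading=270, draw]
  FD 3: (7,10.8) -> (7,7.8) [heading=270, draw]
  -- iteration 2/2 --
  LT 180: heading 270 -> 90
  FD 2.7: (7,7.8) -> (7,10.5) [heading=90, draw]
  FD 11.3: (7,10.5) -> (7,21.8) [heading=90, draw]
  FD 3: (7,21.8) -> (7,24.8) [heading=90, draw]
]
LT 90: heading 90 -> 180
FD 6.6: (7,24.8) -> (0.4,24.8) [heading=180, draw]
RT 263: heading 180 -> 277
Final: pos=(0.4,24.8), heading=277, 9 segment(s) drawn
Segments drawn: 9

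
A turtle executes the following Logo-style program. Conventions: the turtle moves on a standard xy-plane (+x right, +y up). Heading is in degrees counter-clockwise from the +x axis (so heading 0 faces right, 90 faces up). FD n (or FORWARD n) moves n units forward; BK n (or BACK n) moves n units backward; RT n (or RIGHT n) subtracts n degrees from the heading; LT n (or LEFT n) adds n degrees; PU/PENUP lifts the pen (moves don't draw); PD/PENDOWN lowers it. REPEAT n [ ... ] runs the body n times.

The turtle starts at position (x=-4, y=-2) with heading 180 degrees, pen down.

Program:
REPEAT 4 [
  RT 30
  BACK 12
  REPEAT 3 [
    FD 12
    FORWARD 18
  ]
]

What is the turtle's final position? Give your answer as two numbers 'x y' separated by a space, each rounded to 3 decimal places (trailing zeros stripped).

Executing turtle program step by step:
Start: pos=(-4,-2), heading=180, pen down
REPEAT 4 [
  -- iteration 1/4 --
  RT 30: heading 180 -> 150
  BK 12: (-4,-2) -> (6.392,-8) [heading=150, draw]
  REPEAT 3 [
    -- iteration 1/3 --
    FD 12: (6.392,-8) -> (-4,-2) [heading=150, draw]
    FD 18: (-4,-2) -> (-19.588,7) [heading=150, draw]
    -- iteration 2/3 --
    FD 12: (-19.588,7) -> (-29.981,13) [heading=150, draw]
    FD 18: (-29.981,13) -> (-45.569,22) [heading=150, draw]
    -- iteration 3/3 --
    FD 12: (-45.569,22) -> (-55.962,28) [heading=150, draw]
    FD 18: (-55.962,28) -> (-71.55,37) [heading=150, draw]
  ]
  -- iteration 2/4 --
  RT 30: heading 150 -> 120
  BK 12: (-71.55,37) -> (-65.55,26.608) [heading=120, draw]
  REPEAT 3 [
    -- iteration 1/3 --
    FD 12: (-65.55,26.608) -> (-71.55,37) [heading=120, draw]
    FD 18: (-71.55,37) -> (-80.55,52.588) [heading=120, draw]
    -- iteration 2/3 --
    FD 12: (-80.55,52.588) -> (-86.55,62.981) [heading=120, draw]
    FD 18: (-86.55,62.981) -> (-95.55,78.569) [heading=120, draw]
    -- iteration 3/3 --
    FD 12: (-95.55,78.569) -> (-101.55,88.962) [heading=120, draw]
    FD 18: (-101.55,88.962) -> (-110.55,104.55) [heading=120, draw]
  ]
  -- iteration 3/4 --
  RT 30: heading 120 -> 90
  BK 12: (-110.55,104.55) -> (-110.55,92.55) [heading=90, draw]
  REPEAT 3 [
    -- iteration 1/3 --
    FD 12: (-110.55,92.55) -> (-110.55,104.55) [heading=90, draw]
    FD 18: (-110.55,104.55) -> (-110.55,122.55) [heading=90, draw]
    -- iteration 2/3 --
    FD 12: (-110.55,122.55) -> (-110.55,134.55) [heading=90, draw]
    FD 18: (-110.55,134.55) -> (-110.55,152.55) [heading=90, draw]
    -- iteration 3/3 --
    FD 12: (-110.55,152.55) -> (-110.55,164.55) [heading=90, draw]
    FD 18: (-110.55,164.55) -> (-110.55,182.55) [heading=90, draw]
  ]
  -- iteration 4/4 --
  RT 30: heading 90 -> 60
  BK 12: (-110.55,182.55) -> (-116.55,172.158) [heading=60, draw]
  REPEAT 3 [
    -- iteration 1/3 --
    FD 12: (-116.55,172.158) -> (-110.55,182.55) [heading=60, draw]
    FD 18: (-110.55,182.55) -> (-101.55,198.138) [heading=60, draw]
    -- iteration 2/3 --
    FD 12: (-101.55,198.138) -> (-95.55,208.531) [heading=60, draw]
    FD 18: (-95.55,208.531) -> (-86.55,224.119) [heading=60, draw]
    -- iteration 3/3 --
    FD 12: (-86.55,224.119) -> (-80.55,234.512) [heading=60, draw]
    FD 18: (-80.55,234.512) -> (-71.55,250.1) [heading=60, draw]
  ]
]
Final: pos=(-71.55,250.1), heading=60, 28 segment(s) drawn

Answer: -71.55 250.1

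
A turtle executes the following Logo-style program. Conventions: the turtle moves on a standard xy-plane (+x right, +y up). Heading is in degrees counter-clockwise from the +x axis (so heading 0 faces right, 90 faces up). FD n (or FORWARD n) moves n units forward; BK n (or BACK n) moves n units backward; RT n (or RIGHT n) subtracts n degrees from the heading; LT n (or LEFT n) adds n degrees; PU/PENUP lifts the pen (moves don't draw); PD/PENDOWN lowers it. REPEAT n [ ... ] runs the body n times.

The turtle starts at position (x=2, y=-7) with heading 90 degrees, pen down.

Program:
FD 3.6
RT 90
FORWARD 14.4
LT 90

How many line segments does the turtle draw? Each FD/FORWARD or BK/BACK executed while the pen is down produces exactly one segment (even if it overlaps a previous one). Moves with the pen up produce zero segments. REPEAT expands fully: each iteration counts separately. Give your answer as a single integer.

Answer: 2

Derivation:
Executing turtle program step by step:
Start: pos=(2,-7), heading=90, pen down
FD 3.6: (2,-7) -> (2,-3.4) [heading=90, draw]
RT 90: heading 90 -> 0
FD 14.4: (2,-3.4) -> (16.4,-3.4) [heading=0, draw]
LT 90: heading 0 -> 90
Final: pos=(16.4,-3.4), heading=90, 2 segment(s) drawn
Segments drawn: 2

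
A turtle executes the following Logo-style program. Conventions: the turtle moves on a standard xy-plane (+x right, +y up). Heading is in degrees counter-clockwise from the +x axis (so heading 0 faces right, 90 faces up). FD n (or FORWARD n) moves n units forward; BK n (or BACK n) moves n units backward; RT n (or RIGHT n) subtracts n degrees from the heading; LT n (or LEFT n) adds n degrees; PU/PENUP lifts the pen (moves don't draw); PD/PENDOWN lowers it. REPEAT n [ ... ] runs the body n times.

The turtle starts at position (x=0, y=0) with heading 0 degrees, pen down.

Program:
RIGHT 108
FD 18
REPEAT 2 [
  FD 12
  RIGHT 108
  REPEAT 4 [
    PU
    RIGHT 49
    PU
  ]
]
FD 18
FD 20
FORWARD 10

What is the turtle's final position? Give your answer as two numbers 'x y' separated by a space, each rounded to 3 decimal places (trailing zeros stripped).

Executing turtle program step by step:
Start: pos=(0,0), heading=0, pen down
RT 108: heading 0 -> 252
FD 18: (0,0) -> (-5.562,-17.119) [heading=252, draw]
REPEAT 2 [
  -- iteration 1/2 --
  FD 12: (-5.562,-17.119) -> (-9.271,-28.532) [heading=252, draw]
  RT 108: heading 252 -> 144
  REPEAT 4 [
    -- iteration 1/4 --
    PU: pen up
    RT 49: heading 144 -> 95
    PU: pen up
    -- iteration 2/4 --
    PU: pen up
    RT 49: heading 95 -> 46
    PU: pen up
    -- iteration 3/4 --
    PU: pen up
    RT 49: heading 46 -> 357
    PU: pen up
    -- iteration 4/4 --
    PU: pen up
    RT 49: heading 357 -> 308
    PU: pen up
  ]
  -- iteration 2/2 --
  FD 12: (-9.271,-28.532) -> (-1.883,-37.988) [heading=308, move]
  RT 108: heading 308 -> 200
  REPEAT 4 [
    -- iteration 1/4 --
    PU: pen up
    RT 49: heading 200 -> 151
    PU: pen up
    -- iteration 2/4 --
    PU: pen up
    RT 49: heading 151 -> 102
    PU: pen up
    -- iteration 3/4 --
    PU: pen up
    RT 49: heading 102 -> 53
    PU: pen up
    -- iteration 4/4 --
    PU: pen up
    RT 49: heading 53 -> 4
    PU: pen up
  ]
]
FD 18: (-1.883,-37.988) -> (16.074,-36.732) [heading=4, move]
FD 20: (16.074,-36.732) -> (36.025,-35.337) [heading=4, move]
FD 10: (36.025,-35.337) -> (46.001,-34.64) [heading=4, move]
Final: pos=(46.001,-34.64), heading=4, 2 segment(s) drawn

Answer: 46.001 -34.64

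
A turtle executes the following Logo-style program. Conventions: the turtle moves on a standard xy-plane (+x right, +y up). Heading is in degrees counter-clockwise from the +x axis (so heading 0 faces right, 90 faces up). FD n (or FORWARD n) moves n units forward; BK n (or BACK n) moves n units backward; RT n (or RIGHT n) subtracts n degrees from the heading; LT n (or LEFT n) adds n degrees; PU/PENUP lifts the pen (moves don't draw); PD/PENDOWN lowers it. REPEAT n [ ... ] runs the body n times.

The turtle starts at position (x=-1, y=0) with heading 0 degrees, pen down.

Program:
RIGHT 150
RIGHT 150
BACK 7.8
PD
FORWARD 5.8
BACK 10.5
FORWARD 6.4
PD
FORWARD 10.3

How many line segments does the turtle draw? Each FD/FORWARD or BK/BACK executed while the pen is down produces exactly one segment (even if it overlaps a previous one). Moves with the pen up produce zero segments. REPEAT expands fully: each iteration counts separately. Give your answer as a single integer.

Answer: 5

Derivation:
Executing turtle program step by step:
Start: pos=(-1,0), heading=0, pen down
RT 150: heading 0 -> 210
RT 150: heading 210 -> 60
BK 7.8: (-1,0) -> (-4.9,-6.755) [heading=60, draw]
PD: pen down
FD 5.8: (-4.9,-6.755) -> (-2,-1.732) [heading=60, draw]
BK 10.5: (-2,-1.732) -> (-7.25,-10.825) [heading=60, draw]
FD 6.4: (-7.25,-10.825) -> (-4.05,-5.283) [heading=60, draw]
PD: pen down
FD 10.3: (-4.05,-5.283) -> (1.1,3.637) [heading=60, draw]
Final: pos=(1.1,3.637), heading=60, 5 segment(s) drawn
Segments drawn: 5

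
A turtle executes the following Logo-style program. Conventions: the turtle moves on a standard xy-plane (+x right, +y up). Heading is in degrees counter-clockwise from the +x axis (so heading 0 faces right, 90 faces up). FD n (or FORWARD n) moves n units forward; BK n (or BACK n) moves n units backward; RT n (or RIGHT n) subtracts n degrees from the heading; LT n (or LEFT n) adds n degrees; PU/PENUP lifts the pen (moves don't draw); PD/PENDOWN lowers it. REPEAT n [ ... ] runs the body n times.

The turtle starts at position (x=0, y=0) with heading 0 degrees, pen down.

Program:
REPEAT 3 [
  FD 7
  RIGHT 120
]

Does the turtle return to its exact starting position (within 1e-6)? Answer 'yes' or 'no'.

Executing turtle program step by step:
Start: pos=(0,0), heading=0, pen down
REPEAT 3 [
  -- iteration 1/3 --
  FD 7: (0,0) -> (7,0) [heading=0, draw]
  RT 120: heading 0 -> 240
  -- iteration 2/3 --
  FD 7: (7,0) -> (3.5,-6.062) [heading=240, draw]
  RT 120: heading 240 -> 120
  -- iteration 3/3 --
  FD 7: (3.5,-6.062) -> (0,0) [heading=120, draw]
  RT 120: heading 120 -> 0
]
Final: pos=(0,0), heading=0, 3 segment(s) drawn

Start position: (0, 0)
Final position: (0, 0)
Distance = 0; < 1e-6 -> CLOSED

Answer: yes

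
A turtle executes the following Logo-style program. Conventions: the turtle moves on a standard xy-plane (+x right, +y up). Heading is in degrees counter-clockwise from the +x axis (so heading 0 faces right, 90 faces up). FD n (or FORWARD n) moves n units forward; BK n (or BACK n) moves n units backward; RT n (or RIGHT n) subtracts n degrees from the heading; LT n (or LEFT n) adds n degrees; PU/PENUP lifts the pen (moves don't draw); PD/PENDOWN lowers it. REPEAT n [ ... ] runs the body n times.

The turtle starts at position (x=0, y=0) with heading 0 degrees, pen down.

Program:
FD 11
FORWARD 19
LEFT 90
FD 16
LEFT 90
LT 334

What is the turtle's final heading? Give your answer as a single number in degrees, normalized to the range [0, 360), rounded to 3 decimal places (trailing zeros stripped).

Executing turtle program step by step:
Start: pos=(0,0), heading=0, pen down
FD 11: (0,0) -> (11,0) [heading=0, draw]
FD 19: (11,0) -> (30,0) [heading=0, draw]
LT 90: heading 0 -> 90
FD 16: (30,0) -> (30,16) [heading=90, draw]
LT 90: heading 90 -> 180
LT 334: heading 180 -> 154
Final: pos=(30,16), heading=154, 3 segment(s) drawn

Answer: 154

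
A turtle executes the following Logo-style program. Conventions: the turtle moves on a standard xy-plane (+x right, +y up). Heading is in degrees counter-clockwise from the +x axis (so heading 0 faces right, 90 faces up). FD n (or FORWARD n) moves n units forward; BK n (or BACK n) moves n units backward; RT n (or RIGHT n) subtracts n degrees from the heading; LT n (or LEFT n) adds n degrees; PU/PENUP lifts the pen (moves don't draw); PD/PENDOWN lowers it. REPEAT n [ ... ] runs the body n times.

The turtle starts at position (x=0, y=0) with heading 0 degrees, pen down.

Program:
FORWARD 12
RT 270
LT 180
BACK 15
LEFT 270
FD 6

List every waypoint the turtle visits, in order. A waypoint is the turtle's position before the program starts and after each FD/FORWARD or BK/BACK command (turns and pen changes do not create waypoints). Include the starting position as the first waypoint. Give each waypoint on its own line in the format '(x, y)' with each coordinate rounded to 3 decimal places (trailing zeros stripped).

Executing turtle program step by step:
Start: pos=(0,0), heading=0, pen down
FD 12: (0,0) -> (12,0) [heading=0, draw]
RT 270: heading 0 -> 90
LT 180: heading 90 -> 270
BK 15: (12,0) -> (12,15) [heading=270, draw]
LT 270: heading 270 -> 180
FD 6: (12,15) -> (6,15) [heading=180, draw]
Final: pos=(6,15), heading=180, 3 segment(s) drawn
Waypoints (4 total):
(0, 0)
(12, 0)
(12, 15)
(6, 15)

Answer: (0, 0)
(12, 0)
(12, 15)
(6, 15)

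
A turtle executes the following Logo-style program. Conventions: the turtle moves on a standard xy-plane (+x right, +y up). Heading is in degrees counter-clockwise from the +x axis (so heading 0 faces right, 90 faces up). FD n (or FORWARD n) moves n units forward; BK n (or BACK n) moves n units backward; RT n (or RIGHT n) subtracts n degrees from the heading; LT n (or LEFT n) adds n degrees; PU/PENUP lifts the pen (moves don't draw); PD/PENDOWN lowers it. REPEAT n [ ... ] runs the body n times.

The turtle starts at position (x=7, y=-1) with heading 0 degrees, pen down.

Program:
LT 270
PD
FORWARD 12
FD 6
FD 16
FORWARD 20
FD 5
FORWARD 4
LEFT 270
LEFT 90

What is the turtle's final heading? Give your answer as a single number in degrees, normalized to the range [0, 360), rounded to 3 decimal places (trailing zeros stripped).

Answer: 270

Derivation:
Executing turtle program step by step:
Start: pos=(7,-1), heading=0, pen down
LT 270: heading 0 -> 270
PD: pen down
FD 12: (7,-1) -> (7,-13) [heading=270, draw]
FD 6: (7,-13) -> (7,-19) [heading=270, draw]
FD 16: (7,-19) -> (7,-35) [heading=270, draw]
FD 20: (7,-35) -> (7,-55) [heading=270, draw]
FD 5: (7,-55) -> (7,-60) [heading=270, draw]
FD 4: (7,-60) -> (7,-64) [heading=270, draw]
LT 270: heading 270 -> 180
LT 90: heading 180 -> 270
Final: pos=(7,-64), heading=270, 6 segment(s) drawn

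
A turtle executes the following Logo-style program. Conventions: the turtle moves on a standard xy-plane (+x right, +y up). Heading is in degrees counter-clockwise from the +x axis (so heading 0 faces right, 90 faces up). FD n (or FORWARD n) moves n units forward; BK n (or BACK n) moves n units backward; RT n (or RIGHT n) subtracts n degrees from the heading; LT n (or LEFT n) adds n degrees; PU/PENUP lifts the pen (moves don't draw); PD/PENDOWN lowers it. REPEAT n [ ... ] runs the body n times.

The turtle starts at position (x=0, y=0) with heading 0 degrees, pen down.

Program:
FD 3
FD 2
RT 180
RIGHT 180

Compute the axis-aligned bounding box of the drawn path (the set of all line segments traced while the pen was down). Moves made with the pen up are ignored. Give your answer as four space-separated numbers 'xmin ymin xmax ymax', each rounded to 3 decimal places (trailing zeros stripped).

Answer: 0 0 5 0

Derivation:
Executing turtle program step by step:
Start: pos=(0,0), heading=0, pen down
FD 3: (0,0) -> (3,0) [heading=0, draw]
FD 2: (3,0) -> (5,0) [heading=0, draw]
RT 180: heading 0 -> 180
RT 180: heading 180 -> 0
Final: pos=(5,0), heading=0, 2 segment(s) drawn

Segment endpoints: x in {0, 3, 5}, y in {0}
xmin=0, ymin=0, xmax=5, ymax=0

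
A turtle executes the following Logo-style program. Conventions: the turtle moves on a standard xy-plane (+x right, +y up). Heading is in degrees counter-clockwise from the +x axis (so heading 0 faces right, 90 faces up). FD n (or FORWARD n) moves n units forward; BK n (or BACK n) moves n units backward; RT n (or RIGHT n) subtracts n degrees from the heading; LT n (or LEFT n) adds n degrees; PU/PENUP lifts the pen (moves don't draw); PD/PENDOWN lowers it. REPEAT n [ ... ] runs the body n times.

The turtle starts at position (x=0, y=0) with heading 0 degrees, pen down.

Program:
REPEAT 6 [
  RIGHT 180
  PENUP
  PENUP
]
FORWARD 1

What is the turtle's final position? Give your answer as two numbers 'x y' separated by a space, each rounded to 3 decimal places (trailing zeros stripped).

Answer: 1 0

Derivation:
Executing turtle program step by step:
Start: pos=(0,0), heading=0, pen down
REPEAT 6 [
  -- iteration 1/6 --
  RT 180: heading 0 -> 180
  PU: pen up
  PU: pen up
  -- iteration 2/6 --
  RT 180: heading 180 -> 0
  PU: pen up
  PU: pen up
  -- iteration 3/6 --
  RT 180: heading 0 -> 180
  PU: pen up
  PU: pen up
  -- iteration 4/6 --
  RT 180: heading 180 -> 0
  PU: pen up
  PU: pen up
  -- iteration 5/6 --
  RT 180: heading 0 -> 180
  PU: pen up
  PU: pen up
  -- iteration 6/6 --
  RT 180: heading 180 -> 0
  PU: pen up
  PU: pen up
]
FD 1: (0,0) -> (1,0) [heading=0, move]
Final: pos=(1,0), heading=0, 0 segment(s) drawn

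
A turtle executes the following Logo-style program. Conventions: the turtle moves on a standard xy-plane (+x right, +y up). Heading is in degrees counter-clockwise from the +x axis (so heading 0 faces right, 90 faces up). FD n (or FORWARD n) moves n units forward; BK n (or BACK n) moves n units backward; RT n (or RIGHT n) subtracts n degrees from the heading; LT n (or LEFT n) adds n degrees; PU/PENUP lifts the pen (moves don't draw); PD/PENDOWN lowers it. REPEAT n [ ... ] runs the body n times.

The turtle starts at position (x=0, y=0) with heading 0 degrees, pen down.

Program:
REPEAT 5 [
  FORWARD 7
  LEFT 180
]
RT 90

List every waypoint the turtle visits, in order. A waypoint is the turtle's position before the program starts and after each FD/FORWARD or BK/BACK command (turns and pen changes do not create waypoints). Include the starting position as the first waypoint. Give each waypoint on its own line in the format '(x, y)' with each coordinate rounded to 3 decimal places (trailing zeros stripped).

Executing turtle program step by step:
Start: pos=(0,0), heading=0, pen down
REPEAT 5 [
  -- iteration 1/5 --
  FD 7: (0,0) -> (7,0) [heading=0, draw]
  LT 180: heading 0 -> 180
  -- iteration 2/5 --
  FD 7: (7,0) -> (0,0) [heading=180, draw]
  LT 180: heading 180 -> 0
  -- iteration 3/5 --
  FD 7: (0,0) -> (7,0) [heading=0, draw]
  LT 180: heading 0 -> 180
  -- iteration 4/5 --
  FD 7: (7,0) -> (0,0) [heading=180, draw]
  LT 180: heading 180 -> 0
  -- iteration 5/5 --
  FD 7: (0,0) -> (7,0) [heading=0, draw]
  LT 180: heading 0 -> 180
]
RT 90: heading 180 -> 90
Final: pos=(7,0), heading=90, 5 segment(s) drawn
Waypoints (6 total):
(0, 0)
(7, 0)
(0, 0)
(7, 0)
(0, 0)
(7, 0)

Answer: (0, 0)
(7, 0)
(0, 0)
(7, 0)
(0, 0)
(7, 0)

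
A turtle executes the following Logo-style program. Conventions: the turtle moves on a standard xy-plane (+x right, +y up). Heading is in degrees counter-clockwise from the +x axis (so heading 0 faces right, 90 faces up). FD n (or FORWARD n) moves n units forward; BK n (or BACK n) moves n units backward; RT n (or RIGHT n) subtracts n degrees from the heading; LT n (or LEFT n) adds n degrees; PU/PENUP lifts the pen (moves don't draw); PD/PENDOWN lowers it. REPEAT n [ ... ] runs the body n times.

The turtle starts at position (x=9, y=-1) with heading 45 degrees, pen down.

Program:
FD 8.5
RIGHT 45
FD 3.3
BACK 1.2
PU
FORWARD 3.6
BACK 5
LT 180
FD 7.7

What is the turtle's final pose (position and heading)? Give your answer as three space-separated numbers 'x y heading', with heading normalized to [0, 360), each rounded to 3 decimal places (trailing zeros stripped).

Answer: 8.01 5.01 180

Derivation:
Executing turtle program step by step:
Start: pos=(9,-1), heading=45, pen down
FD 8.5: (9,-1) -> (15.01,5.01) [heading=45, draw]
RT 45: heading 45 -> 0
FD 3.3: (15.01,5.01) -> (18.31,5.01) [heading=0, draw]
BK 1.2: (18.31,5.01) -> (17.11,5.01) [heading=0, draw]
PU: pen up
FD 3.6: (17.11,5.01) -> (20.71,5.01) [heading=0, move]
BK 5: (20.71,5.01) -> (15.71,5.01) [heading=0, move]
LT 180: heading 0 -> 180
FD 7.7: (15.71,5.01) -> (8.01,5.01) [heading=180, move]
Final: pos=(8.01,5.01), heading=180, 3 segment(s) drawn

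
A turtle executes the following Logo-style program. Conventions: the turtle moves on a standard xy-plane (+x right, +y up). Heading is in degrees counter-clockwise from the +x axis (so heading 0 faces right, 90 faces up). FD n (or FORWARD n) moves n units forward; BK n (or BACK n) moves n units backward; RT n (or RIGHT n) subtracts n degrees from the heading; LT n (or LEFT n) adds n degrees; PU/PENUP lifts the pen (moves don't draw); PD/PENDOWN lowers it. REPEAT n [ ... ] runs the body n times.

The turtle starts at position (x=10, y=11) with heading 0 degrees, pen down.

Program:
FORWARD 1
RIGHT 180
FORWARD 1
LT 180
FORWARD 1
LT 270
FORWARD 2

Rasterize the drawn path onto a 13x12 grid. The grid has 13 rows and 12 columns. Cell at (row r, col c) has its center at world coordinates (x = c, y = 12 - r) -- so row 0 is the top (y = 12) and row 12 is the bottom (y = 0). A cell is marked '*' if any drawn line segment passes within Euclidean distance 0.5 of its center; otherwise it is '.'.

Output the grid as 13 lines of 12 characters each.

Segment 0: (10,11) -> (11,11)
Segment 1: (11,11) -> (10,11)
Segment 2: (10,11) -> (11,11)
Segment 3: (11,11) -> (11,9)

Answer: ............
..........**
...........*
...........*
............
............
............
............
............
............
............
............
............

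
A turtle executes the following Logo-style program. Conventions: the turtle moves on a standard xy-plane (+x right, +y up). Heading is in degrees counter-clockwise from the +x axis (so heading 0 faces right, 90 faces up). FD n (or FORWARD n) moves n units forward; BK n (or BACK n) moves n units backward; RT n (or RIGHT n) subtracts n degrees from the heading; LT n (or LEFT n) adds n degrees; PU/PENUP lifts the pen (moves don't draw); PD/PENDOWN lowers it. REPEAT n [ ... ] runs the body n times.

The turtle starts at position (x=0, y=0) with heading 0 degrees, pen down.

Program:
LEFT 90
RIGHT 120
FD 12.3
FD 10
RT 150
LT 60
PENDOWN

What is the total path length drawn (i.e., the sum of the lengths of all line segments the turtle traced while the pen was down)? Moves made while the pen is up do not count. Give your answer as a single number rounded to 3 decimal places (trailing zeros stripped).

Executing turtle program step by step:
Start: pos=(0,0), heading=0, pen down
LT 90: heading 0 -> 90
RT 120: heading 90 -> 330
FD 12.3: (0,0) -> (10.652,-6.15) [heading=330, draw]
FD 10: (10.652,-6.15) -> (19.312,-11.15) [heading=330, draw]
RT 150: heading 330 -> 180
LT 60: heading 180 -> 240
PD: pen down
Final: pos=(19.312,-11.15), heading=240, 2 segment(s) drawn

Segment lengths:
  seg 1: (0,0) -> (10.652,-6.15), length = 12.3
  seg 2: (10.652,-6.15) -> (19.312,-11.15), length = 10
Total = 22.3

Answer: 22.3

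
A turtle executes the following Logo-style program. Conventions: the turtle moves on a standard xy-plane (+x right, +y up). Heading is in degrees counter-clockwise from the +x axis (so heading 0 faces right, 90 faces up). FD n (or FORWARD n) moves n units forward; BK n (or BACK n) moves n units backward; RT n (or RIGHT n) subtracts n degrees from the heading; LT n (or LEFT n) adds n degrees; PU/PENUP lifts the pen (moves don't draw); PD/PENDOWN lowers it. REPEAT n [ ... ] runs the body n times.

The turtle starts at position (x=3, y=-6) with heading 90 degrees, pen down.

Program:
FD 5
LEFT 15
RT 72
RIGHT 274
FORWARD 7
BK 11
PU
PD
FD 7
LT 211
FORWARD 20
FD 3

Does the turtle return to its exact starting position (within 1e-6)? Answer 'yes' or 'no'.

Answer: no

Derivation:
Executing turtle program step by step:
Start: pos=(3,-6), heading=90, pen down
FD 5: (3,-6) -> (3,-1) [heading=90, draw]
LT 15: heading 90 -> 105
RT 72: heading 105 -> 33
RT 274: heading 33 -> 119
FD 7: (3,-1) -> (-0.394,5.122) [heading=119, draw]
BK 11: (-0.394,5.122) -> (4.939,-4.498) [heading=119, draw]
PU: pen up
PD: pen down
FD 7: (4.939,-4.498) -> (1.546,1.624) [heading=119, draw]
LT 211: heading 119 -> 330
FD 20: (1.546,1.624) -> (18.866,-8.376) [heading=330, draw]
FD 3: (18.866,-8.376) -> (21.464,-9.876) [heading=330, draw]
Final: pos=(21.464,-9.876), heading=330, 6 segment(s) drawn

Start position: (3, -6)
Final position: (21.464, -9.876)
Distance = 18.867; >= 1e-6 -> NOT closed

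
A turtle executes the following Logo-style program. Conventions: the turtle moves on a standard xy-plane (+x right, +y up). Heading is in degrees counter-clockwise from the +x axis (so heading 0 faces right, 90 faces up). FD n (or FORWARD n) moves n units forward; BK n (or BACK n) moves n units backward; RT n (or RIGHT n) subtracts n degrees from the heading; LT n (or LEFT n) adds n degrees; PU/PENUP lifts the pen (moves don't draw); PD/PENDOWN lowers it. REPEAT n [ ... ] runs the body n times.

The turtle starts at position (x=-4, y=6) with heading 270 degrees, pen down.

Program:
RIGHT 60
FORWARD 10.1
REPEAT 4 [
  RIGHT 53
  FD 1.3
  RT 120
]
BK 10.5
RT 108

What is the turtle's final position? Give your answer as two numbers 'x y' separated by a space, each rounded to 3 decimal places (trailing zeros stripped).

Executing turtle program step by step:
Start: pos=(-4,6), heading=270, pen down
RT 60: heading 270 -> 210
FD 10.1: (-4,6) -> (-12.747,0.95) [heading=210, draw]
REPEAT 4 [
  -- iteration 1/4 --
  RT 53: heading 210 -> 157
  FD 1.3: (-12.747,0.95) -> (-13.944,1.458) [heading=157, draw]
  RT 120: heading 157 -> 37
  -- iteration 2/4 --
  RT 53: heading 37 -> 344
  FD 1.3: (-13.944,1.458) -> (-12.694,1.1) [heading=344, draw]
  RT 120: heading 344 -> 224
  -- iteration 3/4 --
  RT 53: heading 224 -> 171
  FD 1.3: (-12.694,1.1) -> (-13.978,1.303) [heading=171, draw]
  RT 120: heading 171 -> 51
  -- iteration 4/4 --
  RT 53: heading 51 -> 358
  FD 1.3: (-13.978,1.303) -> (-12.679,1.258) [heading=358, draw]
  RT 120: heading 358 -> 238
]
BK 10.5: (-12.679,1.258) -> (-7.115,10.162) [heading=238, draw]
RT 108: heading 238 -> 130
Final: pos=(-7.115,10.162), heading=130, 6 segment(s) drawn

Answer: -7.115 10.162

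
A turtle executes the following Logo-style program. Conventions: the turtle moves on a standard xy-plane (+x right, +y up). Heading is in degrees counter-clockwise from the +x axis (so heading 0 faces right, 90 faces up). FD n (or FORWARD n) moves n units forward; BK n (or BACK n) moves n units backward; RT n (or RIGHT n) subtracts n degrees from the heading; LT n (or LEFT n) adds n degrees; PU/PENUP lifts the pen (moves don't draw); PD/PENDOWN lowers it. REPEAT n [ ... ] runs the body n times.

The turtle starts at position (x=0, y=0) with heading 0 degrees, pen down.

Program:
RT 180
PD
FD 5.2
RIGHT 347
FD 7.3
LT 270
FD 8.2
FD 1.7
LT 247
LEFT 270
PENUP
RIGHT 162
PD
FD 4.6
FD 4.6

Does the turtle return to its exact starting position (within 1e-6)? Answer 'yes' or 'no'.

Answer: no

Derivation:
Executing turtle program step by step:
Start: pos=(0,0), heading=0, pen down
RT 180: heading 0 -> 180
PD: pen down
FD 5.2: (0,0) -> (-5.2,0) [heading=180, draw]
RT 347: heading 180 -> 193
FD 7.3: (-5.2,0) -> (-12.313,-1.642) [heading=193, draw]
LT 270: heading 193 -> 103
FD 8.2: (-12.313,-1.642) -> (-14.158,6.348) [heading=103, draw]
FD 1.7: (-14.158,6.348) -> (-14.54,8.004) [heading=103, draw]
LT 247: heading 103 -> 350
LT 270: heading 350 -> 260
PU: pen up
RT 162: heading 260 -> 98
PD: pen down
FD 4.6: (-14.54,8.004) -> (-15.18,12.559) [heading=98, draw]
FD 4.6: (-15.18,12.559) -> (-15.82,17.115) [heading=98, draw]
Final: pos=(-15.82,17.115), heading=98, 6 segment(s) drawn

Start position: (0, 0)
Final position: (-15.82, 17.115)
Distance = 23.306; >= 1e-6 -> NOT closed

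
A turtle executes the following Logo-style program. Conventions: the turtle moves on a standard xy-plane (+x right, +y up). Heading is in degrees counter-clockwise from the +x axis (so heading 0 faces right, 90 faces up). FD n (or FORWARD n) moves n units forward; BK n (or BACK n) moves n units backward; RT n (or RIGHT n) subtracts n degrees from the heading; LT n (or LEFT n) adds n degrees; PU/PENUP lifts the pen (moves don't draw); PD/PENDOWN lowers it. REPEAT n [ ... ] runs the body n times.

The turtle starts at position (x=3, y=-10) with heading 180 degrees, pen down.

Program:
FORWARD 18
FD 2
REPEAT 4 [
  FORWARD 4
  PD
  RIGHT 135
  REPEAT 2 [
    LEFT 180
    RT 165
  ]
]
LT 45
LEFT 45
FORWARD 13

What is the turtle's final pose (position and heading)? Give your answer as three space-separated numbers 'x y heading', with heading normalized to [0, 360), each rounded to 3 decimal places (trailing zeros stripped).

Answer: -30.587 -17.465 210

Derivation:
Executing turtle program step by step:
Start: pos=(3,-10), heading=180, pen down
FD 18: (3,-10) -> (-15,-10) [heading=180, draw]
FD 2: (-15,-10) -> (-17,-10) [heading=180, draw]
REPEAT 4 [
  -- iteration 1/4 --
  FD 4: (-17,-10) -> (-21,-10) [heading=180, draw]
  PD: pen down
  RT 135: heading 180 -> 45
  REPEAT 2 [
    -- iteration 1/2 --
    LT 180: heading 45 -> 225
    RT 165: heading 225 -> 60
    -- iteration 2/2 --
    LT 180: heading 60 -> 240
    RT 165: heading 240 -> 75
  ]
  -- iteration 2/4 --
  FD 4: (-21,-10) -> (-19.965,-6.136) [heading=75, draw]
  PD: pen down
  RT 135: heading 75 -> 300
  REPEAT 2 [
    -- iteration 1/2 --
    LT 180: heading 300 -> 120
    RT 165: heading 120 -> 315
    -- iteration 2/2 --
    LT 180: heading 315 -> 135
    RT 165: heading 135 -> 330
  ]
  -- iteration 3/4 --
  FD 4: (-19.965,-6.136) -> (-16.501,-8.136) [heading=330, draw]
  PD: pen down
  RT 135: heading 330 -> 195
  REPEAT 2 [
    -- iteration 1/2 --
    LT 180: heading 195 -> 15
    RT 165: heading 15 -> 210
    -- iteration 2/2 --
    LT 180: heading 210 -> 30
    RT 165: heading 30 -> 225
  ]
  -- iteration 4/4 --
  FD 4: (-16.501,-8.136) -> (-19.329,-10.965) [heading=225, draw]
  PD: pen down
  RT 135: heading 225 -> 90
  REPEAT 2 [
    -- iteration 1/2 --
    LT 180: heading 90 -> 270
    RT 165: heading 270 -> 105
    -- iteration 2/2 --
    LT 180: heading 105 -> 285
    RT 165: heading 285 -> 120
  ]
]
LT 45: heading 120 -> 165
LT 45: heading 165 -> 210
FD 13: (-19.329,-10.965) -> (-30.587,-17.465) [heading=210, draw]
Final: pos=(-30.587,-17.465), heading=210, 7 segment(s) drawn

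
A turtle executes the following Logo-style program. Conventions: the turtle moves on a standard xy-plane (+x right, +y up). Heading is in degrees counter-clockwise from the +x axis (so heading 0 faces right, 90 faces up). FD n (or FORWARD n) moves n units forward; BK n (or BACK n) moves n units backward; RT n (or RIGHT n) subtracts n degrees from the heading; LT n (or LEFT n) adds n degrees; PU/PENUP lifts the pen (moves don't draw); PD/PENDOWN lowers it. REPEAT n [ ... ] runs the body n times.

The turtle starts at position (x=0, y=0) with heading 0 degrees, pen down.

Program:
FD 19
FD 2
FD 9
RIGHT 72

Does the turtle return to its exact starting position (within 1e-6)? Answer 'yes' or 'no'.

Executing turtle program step by step:
Start: pos=(0,0), heading=0, pen down
FD 19: (0,0) -> (19,0) [heading=0, draw]
FD 2: (19,0) -> (21,0) [heading=0, draw]
FD 9: (21,0) -> (30,0) [heading=0, draw]
RT 72: heading 0 -> 288
Final: pos=(30,0), heading=288, 3 segment(s) drawn

Start position: (0, 0)
Final position: (30, 0)
Distance = 30; >= 1e-6 -> NOT closed

Answer: no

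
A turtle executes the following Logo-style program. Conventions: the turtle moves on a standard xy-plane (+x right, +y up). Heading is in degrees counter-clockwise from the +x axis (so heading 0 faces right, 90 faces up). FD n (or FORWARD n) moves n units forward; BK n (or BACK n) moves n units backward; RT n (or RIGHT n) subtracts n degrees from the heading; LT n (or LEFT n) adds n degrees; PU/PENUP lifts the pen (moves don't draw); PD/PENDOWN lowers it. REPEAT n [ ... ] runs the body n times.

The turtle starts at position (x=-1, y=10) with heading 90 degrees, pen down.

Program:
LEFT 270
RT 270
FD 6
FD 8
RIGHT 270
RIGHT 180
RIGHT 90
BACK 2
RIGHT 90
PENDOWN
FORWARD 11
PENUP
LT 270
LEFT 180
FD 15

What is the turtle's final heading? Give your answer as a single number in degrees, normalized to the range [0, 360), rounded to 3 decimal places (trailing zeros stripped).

Executing turtle program step by step:
Start: pos=(-1,10), heading=90, pen down
LT 270: heading 90 -> 0
RT 270: heading 0 -> 90
FD 6: (-1,10) -> (-1,16) [heading=90, draw]
FD 8: (-1,16) -> (-1,24) [heading=90, draw]
RT 270: heading 90 -> 180
RT 180: heading 180 -> 0
RT 90: heading 0 -> 270
BK 2: (-1,24) -> (-1,26) [heading=270, draw]
RT 90: heading 270 -> 180
PD: pen down
FD 11: (-1,26) -> (-12,26) [heading=180, draw]
PU: pen up
LT 270: heading 180 -> 90
LT 180: heading 90 -> 270
FD 15: (-12,26) -> (-12,11) [heading=270, move]
Final: pos=(-12,11), heading=270, 4 segment(s) drawn

Answer: 270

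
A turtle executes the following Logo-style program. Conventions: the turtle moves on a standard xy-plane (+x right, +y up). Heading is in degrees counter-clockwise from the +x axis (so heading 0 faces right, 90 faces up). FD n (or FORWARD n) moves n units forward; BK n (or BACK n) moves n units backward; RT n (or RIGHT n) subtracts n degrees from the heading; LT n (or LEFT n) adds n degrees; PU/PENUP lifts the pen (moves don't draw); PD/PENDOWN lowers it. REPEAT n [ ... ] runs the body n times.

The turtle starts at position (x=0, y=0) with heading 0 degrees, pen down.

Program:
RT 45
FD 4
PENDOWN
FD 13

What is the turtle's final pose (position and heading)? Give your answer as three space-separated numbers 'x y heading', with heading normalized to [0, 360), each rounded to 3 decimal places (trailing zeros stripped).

Answer: 12.021 -12.021 315

Derivation:
Executing turtle program step by step:
Start: pos=(0,0), heading=0, pen down
RT 45: heading 0 -> 315
FD 4: (0,0) -> (2.828,-2.828) [heading=315, draw]
PD: pen down
FD 13: (2.828,-2.828) -> (12.021,-12.021) [heading=315, draw]
Final: pos=(12.021,-12.021), heading=315, 2 segment(s) drawn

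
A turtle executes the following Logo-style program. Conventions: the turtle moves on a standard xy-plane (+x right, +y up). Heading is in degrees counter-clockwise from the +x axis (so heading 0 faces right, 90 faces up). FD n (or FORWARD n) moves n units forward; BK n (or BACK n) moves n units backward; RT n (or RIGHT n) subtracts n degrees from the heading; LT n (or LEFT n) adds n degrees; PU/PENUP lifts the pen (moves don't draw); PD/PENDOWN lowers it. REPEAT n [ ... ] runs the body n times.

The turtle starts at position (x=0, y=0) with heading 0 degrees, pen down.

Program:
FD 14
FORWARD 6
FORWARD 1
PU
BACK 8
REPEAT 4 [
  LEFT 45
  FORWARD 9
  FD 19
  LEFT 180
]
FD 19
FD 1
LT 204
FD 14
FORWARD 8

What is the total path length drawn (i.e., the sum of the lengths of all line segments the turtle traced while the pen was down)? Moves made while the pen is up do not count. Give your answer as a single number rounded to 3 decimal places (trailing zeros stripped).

Answer: 21

Derivation:
Executing turtle program step by step:
Start: pos=(0,0), heading=0, pen down
FD 14: (0,0) -> (14,0) [heading=0, draw]
FD 6: (14,0) -> (20,0) [heading=0, draw]
FD 1: (20,0) -> (21,0) [heading=0, draw]
PU: pen up
BK 8: (21,0) -> (13,0) [heading=0, move]
REPEAT 4 [
  -- iteration 1/4 --
  LT 45: heading 0 -> 45
  FD 9: (13,0) -> (19.364,6.364) [heading=45, move]
  FD 19: (19.364,6.364) -> (32.799,19.799) [heading=45, move]
  LT 180: heading 45 -> 225
  -- iteration 2/4 --
  LT 45: heading 225 -> 270
  FD 9: (32.799,19.799) -> (32.799,10.799) [heading=270, move]
  FD 19: (32.799,10.799) -> (32.799,-8.201) [heading=270, move]
  LT 180: heading 270 -> 90
  -- iteration 3/4 --
  LT 45: heading 90 -> 135
  FD 9: (32.799,-8.201) -> (26.435,-1.837) [heading=135, move]
  FD 19: (26.435,-1.837) -> (13,11.598) [heading=135, move]
  LT 180: heading 135 -> 315
  -- iteration 4/4 --
  LT 45: heading 315 -> 0
  FD 9: (13,11.598) -> (22,11.598) [heading=0, move]
  FD 19: (22,11.598) -> (41,11.598) [heading=0, move]
  LT 180: heading 0 -> 180
]
FD 19: (41,11.598) -> (22,11.598) [heading=180, move]
FD 1: (22,11.598) -> (21,11.598) [heading=180, move]
LT 204: heading 180 -> 24
FD 14: (21,11.598) -> (33.79,17.292) [heading=24, move]
FD 8: (33.79,17.292) -> (41.098,20.546) [heading=24, move]
Final: pos=(41.098,20.546), heading=24, 3 segment(s) drawn

Segment lengths:
  seg 1: (0,0) -> (14,0), length = 14
  seg 2: (14,0) -> (20,0), length = 6
  seg 3: (20,0) -> (21,0), length = 1
Total = 21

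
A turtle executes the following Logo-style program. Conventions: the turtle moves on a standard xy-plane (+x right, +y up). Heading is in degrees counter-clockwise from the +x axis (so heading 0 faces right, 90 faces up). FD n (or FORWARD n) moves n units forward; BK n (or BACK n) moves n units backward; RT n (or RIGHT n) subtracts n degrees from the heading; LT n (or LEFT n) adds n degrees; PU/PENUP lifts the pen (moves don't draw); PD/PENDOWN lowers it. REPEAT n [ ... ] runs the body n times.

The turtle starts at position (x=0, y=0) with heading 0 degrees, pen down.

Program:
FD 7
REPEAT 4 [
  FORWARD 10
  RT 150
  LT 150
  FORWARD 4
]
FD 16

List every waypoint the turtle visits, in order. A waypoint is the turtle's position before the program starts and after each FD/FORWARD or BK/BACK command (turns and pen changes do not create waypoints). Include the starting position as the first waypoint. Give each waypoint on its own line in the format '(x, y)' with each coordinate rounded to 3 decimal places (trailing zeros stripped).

Executing turtle program step by step:
Start: pos=(0,0), heading=0, pen down
FD 7: (0,0) -> (7,0) [heading=0, draw]
REPEAT 4 [
  -- iteration 1/4 --
  FD 10: (7,0) -> (17,0) [heading=0, draw]
  RT 150: heading 0 -> 210
  LT 150: heading 210 -> 0
  FD 4: (17,0) -> (21,0) [heading=0, draw]
  -- iteration 2/4 --
  FD 10: (21,0) -> (31,0) [heading=0, draw]
  RT 150: heading 0 -> 210
  LT 150: heading 210 -> 0
  FD 4: (31,0) -> (35,0) [heading=0, draw]
  -- iteration 3/4 --
  FD 10: (35,0) -> (45,0) [heading=0, draw]
  RT 150: heading 0 -> 210
  LT 150: heading 210 -> 0
  FD 4: (45,0) -> (49,0) [heading=0, draw]
  -- iteration 4/4 --
  FD 10: (49,0) -> (59,0) [heading=0, draw]
  RT 150: heading 0 -> 210
  LT 150: heading 210 -> 0
  FD 4: (59,0) -> (63,0) [heading=0, draw]
]
FD 16: (63,0) -> (79,0) [heading=0, draw]
Final: pos=(79,0), heading=0, 10 segment(s) drawn
Waypoints (11 total):
(0, 0)
(7, 0)
(17, 0)
(21, 0)
(31, 0)
(35, 0)
(45, 0)
(49, 0)
(59, 0)
(63, 0)
(79, 0)

Answer: (0, 0)
(7, 0)
(17, 0)
(21, 0)
(31, 0)
(35, 0)
(45, 0)
(49, 0)
(59, 0)
(63, 0)
(79, 0)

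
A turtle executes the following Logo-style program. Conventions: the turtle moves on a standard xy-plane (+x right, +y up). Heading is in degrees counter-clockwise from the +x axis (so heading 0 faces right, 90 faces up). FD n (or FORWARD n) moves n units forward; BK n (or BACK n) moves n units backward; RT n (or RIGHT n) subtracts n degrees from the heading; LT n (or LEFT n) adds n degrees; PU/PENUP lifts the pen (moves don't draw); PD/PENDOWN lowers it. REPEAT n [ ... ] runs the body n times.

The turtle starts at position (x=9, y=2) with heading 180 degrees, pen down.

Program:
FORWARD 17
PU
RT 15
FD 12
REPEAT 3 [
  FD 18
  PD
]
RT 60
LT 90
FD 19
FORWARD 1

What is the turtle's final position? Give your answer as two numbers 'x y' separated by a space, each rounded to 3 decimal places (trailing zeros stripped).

Executing turtle program step by step:
Start: pos=(9,2), heading=180, pen down
FD 17: (9,2) -> (-8,2) [heading=180, draw]
PU: pen up
RT 15: heading 180 -> 165
FD 12: (-8,2) -> (-19.591,5.106) [heading=165, move]
REPEAT 3 [
  -- iteration 1/3 --
  FD 18: (-19.591,5.106) -> (-36.978,9.765) [heading=165, move]
  PD: pen down
  -- iteration 2/3 --
  FD 18: (-36.978,9.765) -> (-54.364,14.423) [heading=165, draw]
  PD: pen down
  -- iteration 3/3 --
  FD 18: (-54.364,14.423) -> (-71.751,19.082) [heading=165, draw]
  PD: pen down
]
RT 60: heading 165 -> 105
LT 90: heading 105 -> 195
FD 19: (-71.751,19.082) -> (-90.104,14.164) [heading=195, draw]
FD 1: (-90.104,14.164) -> (-91.07,13.906) [heading=195, draw]
Final: pos=(-91.07,13.906), heading=195, 5 segment(s) drawn

Answer: -91.07 13.906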